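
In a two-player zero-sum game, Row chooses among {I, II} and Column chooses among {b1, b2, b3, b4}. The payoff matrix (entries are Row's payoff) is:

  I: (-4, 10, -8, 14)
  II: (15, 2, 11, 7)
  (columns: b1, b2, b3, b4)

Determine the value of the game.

14/3

Row minima: I → -8, II → 2; maximin = 2.
Column maxima: b1 → 15, b2 → 10, b3 → 11, b4 → 14; minimax = 10.
2 ≠ 10, so there is no saddle point; optimal play is mixed.
b1 is strictly dominated by b3 (it gives Row strictly more in every row), so Column never plays it.
b4 is strictly dominated by b2 (it gives Row strictly more in every row), so Column never plays it.
On the remaining 2×2 (I, II vs b2, b3):
Let Row play I with probability p. Expected payoff against b2: 10p + 2(1−p) = 8p + 2; against b3: (-8)p + 11(1−p) = −19p + 11.
Setting these equal: 8p + 2 = −19p + 11 ⇒ 27p = 9 ⇒ p = 1/3, and the value is (8)·(1/3) + 2 = 14/3.
For Column: with q = P(b2), equating I's and II's payoffs gives 18q − 8 = −9q + 11 ⇒ q = 19/27.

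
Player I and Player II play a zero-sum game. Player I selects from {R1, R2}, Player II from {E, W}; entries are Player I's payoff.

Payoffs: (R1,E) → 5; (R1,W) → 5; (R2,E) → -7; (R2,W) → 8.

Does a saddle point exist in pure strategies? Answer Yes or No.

Yes

Row minima: R1 → 5, R2 → -7; maximin = 5.
Column maxima: E → 5, W → 8; minimax = 5.
maximin = minimax = 5, so a saddle point exists.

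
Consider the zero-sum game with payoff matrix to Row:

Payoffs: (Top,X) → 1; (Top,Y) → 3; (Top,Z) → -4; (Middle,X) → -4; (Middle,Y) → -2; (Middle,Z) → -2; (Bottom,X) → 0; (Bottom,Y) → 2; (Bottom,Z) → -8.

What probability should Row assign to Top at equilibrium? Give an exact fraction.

2/7

Row minima: Top → -4, Middle → -4, Bottom → -8; maximin = -4.
Column maxima: X → 1, Y → 3, Z → -2; minimax = -2.
-4 ≠ -2, so there is no saddle point; optimal play is mixed.
Bottom is strictly dominated by Top, so Row never plays it.
Y is strictly dominated by X (it gives Row strictly more in every row), so Column never plays it.
On the remaining 2×2 (Top, Middle vs X, Z):
Let Row play Top with probability p. Expected payoff against X: 1p + (-4)(1−p) = 5p − 4; against Z: (-4)p + (-2)(1−p) = −2p − 2.
Setting these equal: 5p − 4 = −2p − 2 ⇒ 7p = 2 ⇒ p = 2/7, and the value is (5)·(2/7) − 4 = -18/7.
For Column: with q = P(X), equating Top's and Middle's payoffs gives 5q − 4 = −2q − 2 ⇒ q = 2/7.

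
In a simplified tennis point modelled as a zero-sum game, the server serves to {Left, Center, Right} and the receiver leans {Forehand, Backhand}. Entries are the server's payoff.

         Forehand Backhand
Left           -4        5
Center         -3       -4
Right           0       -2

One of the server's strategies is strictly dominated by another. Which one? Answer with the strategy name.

Center

Right gives a strictly higher payoff than Center against every column: 0 > -3, -2 > -4.
So Center is strictly dominated and the server never plays it.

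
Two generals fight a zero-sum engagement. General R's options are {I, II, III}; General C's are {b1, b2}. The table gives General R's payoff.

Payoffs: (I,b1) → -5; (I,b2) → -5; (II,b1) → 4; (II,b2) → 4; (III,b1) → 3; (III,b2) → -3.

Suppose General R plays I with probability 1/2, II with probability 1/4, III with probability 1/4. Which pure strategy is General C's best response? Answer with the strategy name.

b2

If General C plays b1, General R's expected payoff is (1/2)·(-5) + (1/4)·4 + (1/4)·3 = -3/4.
If General C plays b2, General R's expected payoff is (1/2)·(-5) + (1/4)·4 + (1/4)·(-3) = -9/4.
General C minimizes General R's payoff; the smallest is -9/4, so the best response is b2.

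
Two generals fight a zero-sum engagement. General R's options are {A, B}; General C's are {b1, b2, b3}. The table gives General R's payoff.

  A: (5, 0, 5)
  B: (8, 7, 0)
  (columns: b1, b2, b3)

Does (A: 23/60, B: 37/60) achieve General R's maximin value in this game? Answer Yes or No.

No

Against b1 this mix gives (23/60)·5 + (37/60)·8 = 137/20.
Against b2 this mix gives (23/60)·0 + (37/60)·7 = 259/60.
Against b3 this mix gives (23/60)·5 + (37/60)·0 = 23/12.
General C will play b3, holding General R to 23/12. Shifting weight toward the row that does better against b3 would raise this floor (the equalizing mix achieves 35/12 against both b3 and b2), so the proposed strategy is not optimal.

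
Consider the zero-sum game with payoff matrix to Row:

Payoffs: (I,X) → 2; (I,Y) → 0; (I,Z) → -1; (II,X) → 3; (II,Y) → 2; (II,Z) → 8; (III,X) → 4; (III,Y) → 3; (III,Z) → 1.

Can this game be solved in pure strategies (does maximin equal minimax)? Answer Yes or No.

Row minima: I → -1, II → 2, III → 1; maximin = 2.
Column maxima: X → 4, Y → 3, Z → 8; minimax = 3.
2 ≠ 3, so no pure-strategy equilibrium exists.

No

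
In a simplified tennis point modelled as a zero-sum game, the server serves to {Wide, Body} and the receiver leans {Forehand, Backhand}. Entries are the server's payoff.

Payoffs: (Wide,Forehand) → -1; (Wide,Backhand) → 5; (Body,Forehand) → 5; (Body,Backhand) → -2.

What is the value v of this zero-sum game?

23/13

Row minima: Wide → -1, Body → -2; maximin = -1.
Column maxima: Forehand → 5, Backhand → 5; minimax = 5.
-1 ≠ 5, so there is no saddle point; optimal play is mixed.
Let the server play Wide with probability p. Expected payoff against Forehand: (-1)p + 5(1−p) = −6p + 5; against Backhand: 5p + (-2)(1−p) = 7p − 2.
Setting these equal: −6p + 5 = 7p − 2 ⇒ −13p = -7 ⇒ p = 7/13, and the value is (-6)·(7/13) + 5 = 23/13.
For the receiver: with q = P(Forehand), equating Wide's and Body's payoffs gives −6q + 5 = 7q − 2 ⇒ q = 7/13.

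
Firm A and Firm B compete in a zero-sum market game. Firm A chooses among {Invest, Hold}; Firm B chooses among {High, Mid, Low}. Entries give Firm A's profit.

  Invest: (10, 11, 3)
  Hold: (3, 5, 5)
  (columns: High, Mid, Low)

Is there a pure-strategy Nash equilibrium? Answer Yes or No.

No

Row minima: Invest → 3, Hold → 3; maximin = 3.
Column maxima: High → 10, Mid → 11, Low → 5; minimax = 5.
3 ≠ 5, so no pure-strategy equilibrium exists.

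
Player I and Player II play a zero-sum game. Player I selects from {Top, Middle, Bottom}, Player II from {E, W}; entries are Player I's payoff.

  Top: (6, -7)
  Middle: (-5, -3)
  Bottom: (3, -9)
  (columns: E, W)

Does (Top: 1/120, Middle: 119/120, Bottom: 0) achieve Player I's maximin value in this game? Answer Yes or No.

No

Against E this mix gives (1/120)·6 + (119/120)·(-5) = -589/120.
Against W this mix gives (1/120)·(-7) + (119/120)·(-3) = -91/30.
Player II will play E, holding Player I to -589/120. Shifting weight toward the row that does better against E would raise this floor (the equalizing mix achieves -53/15 against both E and W), so the proposed strategy is not optimal.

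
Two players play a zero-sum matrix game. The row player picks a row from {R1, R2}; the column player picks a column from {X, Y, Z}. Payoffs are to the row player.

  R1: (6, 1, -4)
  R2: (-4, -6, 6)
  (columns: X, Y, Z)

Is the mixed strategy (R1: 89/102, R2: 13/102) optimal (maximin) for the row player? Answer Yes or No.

No

Against X this mix gives (89/102)·6 + (13/102)·(-4) = 241/51.
Against Y this mix gives (89/102)·1 + (13/102)·(-6) = 11/102.
Against Z this mix gives (89/102)·(-4) + (13/102)·6 = -139/51.
The column player will play Z, holding the row player to -139/51. Shifting weight toward the row that does better against Z would raise this floor (the equalizing mix achieves -18/17 against both Z and Y), so the proposed strategy is not optimal.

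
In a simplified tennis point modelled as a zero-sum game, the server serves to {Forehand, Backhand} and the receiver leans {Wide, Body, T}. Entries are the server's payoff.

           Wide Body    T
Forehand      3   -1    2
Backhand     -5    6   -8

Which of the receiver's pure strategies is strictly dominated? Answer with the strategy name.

Wide

T holds the server's payoff strictly below Wide in every row: 2 < 3, -8 < -5.
So Wide is strictly dominated for the receiver.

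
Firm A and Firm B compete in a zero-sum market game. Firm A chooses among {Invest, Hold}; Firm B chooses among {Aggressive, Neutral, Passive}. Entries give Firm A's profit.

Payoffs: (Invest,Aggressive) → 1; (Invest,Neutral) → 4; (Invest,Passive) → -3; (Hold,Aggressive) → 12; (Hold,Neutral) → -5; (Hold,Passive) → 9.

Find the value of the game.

1

Row minima: Invest → -3, Hold → -5; maximin = -3.
Column maxima: Aggressive → 12, Neutral → 4, Passive → 9; minimax = 4.
-3 ≠ 4, so there is no saddle point; optimal play is mixed.
Aggressive is strictly dominated by Passive (it gives Firm A strictly more in every row), so Firm B never plays it.
On the remaining 2×2 (Invest, Hold vs Neutral, Passive):
Let Firm A play Invest with probability p. Expected payoff against Neutral: 4p + (-5)(1−p) = 9p − 5; against Passive: (-3)p + 9(1−p) = −12p + 9.
Setting these equal: 9p − 5 = −12p + 9 ⇒ 21p = 14 ⇒ p = 2/3, and the value is (9)·(2/3) − 5 = 1.
For Firm B: with q = P(Neutral), equating Invest's and Hold's payoffs gives 7q − 3 = −14q + 9 ⇒ q = 4/7.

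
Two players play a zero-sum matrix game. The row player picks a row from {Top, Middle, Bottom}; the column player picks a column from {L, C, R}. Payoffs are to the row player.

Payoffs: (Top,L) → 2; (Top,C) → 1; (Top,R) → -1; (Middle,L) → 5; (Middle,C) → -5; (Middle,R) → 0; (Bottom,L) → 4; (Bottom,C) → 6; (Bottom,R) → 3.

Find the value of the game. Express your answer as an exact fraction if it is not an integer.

Row minima: Top → -1, Middle → -5, Bottom → 3; maximin = 3.
Column maxima: L → 5, C → 6, R → 3; minimax = 3.
Since maximin = minimax = 3, there is a saddle point and the value is 3.

3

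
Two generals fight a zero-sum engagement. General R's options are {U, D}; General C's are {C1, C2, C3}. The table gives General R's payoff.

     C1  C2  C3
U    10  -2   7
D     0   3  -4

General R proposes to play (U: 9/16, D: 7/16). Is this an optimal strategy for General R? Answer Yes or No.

Against C1 this mix gives (9/16)·10 + (7/16)·0 = 45/8.
Against C2 this mix gives (9/16)·(-2) + (7/16)·3 = 3/16.
Against C3 this mix gives (9/16)·7 + (7/16)·(-4) = 35/16.
General C will play C2, holding General R to 3/16. Shifting weight toward the row that does better against C2 would raise this floor (the equalizing mix achieves 13/16 against both C2 and C3), so the proposed strategy is not optimal.

No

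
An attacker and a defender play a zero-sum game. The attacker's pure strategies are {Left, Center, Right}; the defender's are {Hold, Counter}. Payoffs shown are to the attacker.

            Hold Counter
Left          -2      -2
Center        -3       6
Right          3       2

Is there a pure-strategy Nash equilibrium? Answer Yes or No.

No

Row minima: Left → -2, Center → -3, Right → 2; maximin = 2.
Column maxima: Hold → 3, Counter → 6; minimax = 3.
2 ≠ 3, so no pure-strategy equilibrium exists.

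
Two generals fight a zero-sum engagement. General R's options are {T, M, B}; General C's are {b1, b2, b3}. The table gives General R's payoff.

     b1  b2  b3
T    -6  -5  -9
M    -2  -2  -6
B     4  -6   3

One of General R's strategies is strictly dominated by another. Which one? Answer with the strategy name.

M gives a strictly higher payoff than T against every column: -2 > -6, -2 > -5, -6 > -9.
So T is strictly dominated and General R never plays it.

T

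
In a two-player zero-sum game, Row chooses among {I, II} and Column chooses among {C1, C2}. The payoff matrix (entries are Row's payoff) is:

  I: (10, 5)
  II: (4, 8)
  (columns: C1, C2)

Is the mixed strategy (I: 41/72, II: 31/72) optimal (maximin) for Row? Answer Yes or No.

No

Against C1 this mix gives (41/72)·10 + (31/72)·4 = 89/12.
Against C2 this mix gives (41/72)·5 + (31/72)·8 = 151/24.
Column will play C2, holding Row to 151/24. Shifting weight toward the row that does better against C2 would raise this floor (the equalizing mix achieves 20/3 against both C2 and C1), so the proposed strategy is not optimal.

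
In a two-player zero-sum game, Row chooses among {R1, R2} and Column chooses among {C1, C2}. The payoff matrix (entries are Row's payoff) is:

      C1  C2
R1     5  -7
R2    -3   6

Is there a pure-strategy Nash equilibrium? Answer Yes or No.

Row minima: R1 → -7, R2 → -3; maximin = -3.
Column maxima: C1 → 5, C2 → 6; minimax = 5.
-3 ≠ 5, so no pure-strategy equilibrium exists.

No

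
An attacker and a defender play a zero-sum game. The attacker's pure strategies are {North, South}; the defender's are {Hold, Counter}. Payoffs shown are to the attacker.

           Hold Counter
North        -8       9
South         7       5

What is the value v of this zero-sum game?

Row minima: North → -8, South → 5; maximin = 5.
Column maxima: Hold → 7, Counter → 9; minimax = 7.
5 ≠ 7, so there is no saddle point; optimal play is mixed.
Let the attacker play North with probability p. Expected payoff against Hold: (-8)p + 7(1−p) = −15p + 7; against Counter: 9p + 5(1−p) = 4p + 5.
Setting these equal: −15p + 7 = 4p + 5 ⇒ −19p = -2 ⇒ p = 2/19, and the value is (-15)·(2/19) + 7 = 103/19.
For the defender: with q = P(Hold), equating North's and South's payoffs gives −17q + 9 = 2q + 5 ⇒ q = 4/19.

103/19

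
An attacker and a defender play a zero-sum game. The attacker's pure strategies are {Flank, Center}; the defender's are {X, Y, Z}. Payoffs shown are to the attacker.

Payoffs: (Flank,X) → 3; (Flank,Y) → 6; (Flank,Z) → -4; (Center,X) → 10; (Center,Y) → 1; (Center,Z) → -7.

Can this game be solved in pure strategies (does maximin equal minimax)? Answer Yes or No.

Yes

Row minima: Flank → -4, Center → -7; maximin = -4.
Column maxima: X → 10, Y → 6, Z → -4; minimax = -4.
maximin = minimax = -4, so a saddle point exists.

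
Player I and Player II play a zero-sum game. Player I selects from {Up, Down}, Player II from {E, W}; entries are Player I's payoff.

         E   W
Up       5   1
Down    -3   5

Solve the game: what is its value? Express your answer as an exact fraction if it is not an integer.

Row minima: Up → 1, Down → -3; maximin = 1.
Column maxima: E → 5, W → 5; minimax = 5.
1 ≠ 5, so there is no saddle point; optimal play is mixed.
Let Player I play Up with probability p. Expected payoff against E: 5p + (-3)(1−p) = 8p − 3; against W: 1p + 5(1−p) = −4p + 5.
Setting these equal: 8p − 3 = −4p + 5 ⇒ 12p = 8 ⇒ p = 2/3, and the value is (8)·(2/3) − 3 = 7/3.
For Player II: with q = P(E), equating Up's and Down's payoffs gives 4q + 1 = −8q + 5 ⇒ q = 1/3.

7/3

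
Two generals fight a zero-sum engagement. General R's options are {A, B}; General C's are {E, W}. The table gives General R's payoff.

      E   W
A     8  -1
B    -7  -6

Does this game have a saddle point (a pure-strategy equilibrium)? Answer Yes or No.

Row minima: A → -1, B → -7; maximin = -1.
Column maxima: E → 8, W → -1; minimax = -1.
maximin = minimax = -1, so a saddle point exists.

Yes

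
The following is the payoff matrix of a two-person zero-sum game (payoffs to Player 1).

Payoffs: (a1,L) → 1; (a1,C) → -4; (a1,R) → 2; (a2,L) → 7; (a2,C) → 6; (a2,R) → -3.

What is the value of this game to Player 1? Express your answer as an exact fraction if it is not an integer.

Row minima: a1 → -4, a2 → -3; maximin = -3.
Column maxima: L → 7, C → 6, R → 2; minimax = 2.
-3 ≠ 2, so there is no saddle point; optimal play is mixed.
L is strictly dominated by C (it gives Player 1 strictly more in every row), so Player 2 never plays it.
On the remaining 2×2 (a1, a2 vs C, R):
Let Player 1 play a1 with probability p. Expected payoff against C: (-4)p + 6(1−p) = −10p + 6; against R: 2p + (-3)(1−p) = 5p − 3.
Setting these equal: −10p + 6 = 5p − 3 ⇒ −15p = -9 ⇒ p = 3/5, and the value is (-10)·(3/5) + 6 = 0.
For Player 2: with q = P(C), equating a1's and a2's payoffs gives −6q + 2 = 9q − 3 ⇒ q = 1/3.

0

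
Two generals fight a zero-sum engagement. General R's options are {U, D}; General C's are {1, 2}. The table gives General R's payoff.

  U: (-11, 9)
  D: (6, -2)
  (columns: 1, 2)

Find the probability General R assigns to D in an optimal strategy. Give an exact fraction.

Row minima: U → -11, D → -2; maximin = -2.
Column maxima: 1 → 6, 2 → 9; minimax = 6.
-2 ≠ 6, so there is no saddle point; optimal play is mixed.
Let General R play U with probability p. Expected payoff against 1: (-11)p + 6(1−p) = −17p + 6; against 2: 9p + (-2)(1−p) = 11p − 2.
Setting these equal: −17p + 6 = 11p − 2 ⇒ −28p = -8 ⇒ p = 2/7, and the value is (-17)·(2/7) + 6 = 8/7.
For General C: with q = P(1), equating U's and D's payoffs gives −20q + 9 = 8q − 2 ⇒ q = 11/28.

5/7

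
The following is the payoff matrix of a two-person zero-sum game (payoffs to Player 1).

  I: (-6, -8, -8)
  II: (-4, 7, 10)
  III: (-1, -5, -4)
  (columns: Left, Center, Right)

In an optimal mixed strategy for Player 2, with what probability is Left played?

4/5

Row minima: I → -8, II → -4, III → -5; maximin = -4.
Column maxima: Left → -1, Center → 7, Right → 10; minimax = -1.
-4 ≠ -1, so there is no saddle point; optimal play is mixed.
I is strictly dominated by II, so Player 1 never plays it.
With I eliminated, Right is strictly dominated by Center (it gives Player 1 strictly more in every remaining row), so Player 2 never plays it.
On the remaining 2×2 (II, III vs Left, Center):
Let Player 1 play II with probability p. Expected payoff against Left: (-4)p + (-1)(1−p) = −3p − 1; against Center: 7p + (-5)(1−p) = 12p − 5.
Setting these equal: −3p − 1 = 12p − 5 ⇒ −15p = -4 ⇒ p = 4/15, and the value is (-3)·(4/15) − 1 = -9/5.
For Player 2: with q = P(Left), equating II's and III's payoffs gives −11q + 7 = 4q − 5 ⇒ q = 4/5.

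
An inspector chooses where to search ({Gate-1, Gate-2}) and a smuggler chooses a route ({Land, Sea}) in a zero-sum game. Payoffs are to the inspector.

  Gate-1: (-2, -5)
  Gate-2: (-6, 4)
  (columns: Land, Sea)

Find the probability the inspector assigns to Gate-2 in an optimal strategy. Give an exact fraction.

Row minima: Gate-1 → -5, Gate-2 → -6; maximin = -5.
Column maxima: Land → -2, Sea → 4; minimax = -2.
-5 ≠ -2, so there is no saddle point; optimal play is mixed.
Let the inspector play Gate-1 with probability p. Expected payoff against Land: (-2)p + (-6)(1−p) = 4p − 6; against Sea: (-5)p + 4(1−p) = −9p + 4.
Setting these equal: 4p − 6 = −9p + 4 ⇒ 13p = 10 ⇒ p = 10/13, and the value is (4)·(10/13) − 6 = -38/13.
For the smuggler: with q = P(Land), equating Gate-1's and Gate-2's payoffs gives 3q − 5 = −10q + 4 ⇒ q = 9/13.

3/13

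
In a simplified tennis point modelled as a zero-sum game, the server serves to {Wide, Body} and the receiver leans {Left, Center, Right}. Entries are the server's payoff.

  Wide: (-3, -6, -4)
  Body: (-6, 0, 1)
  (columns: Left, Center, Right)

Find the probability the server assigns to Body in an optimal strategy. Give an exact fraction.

Row minima: Wide → -6, Body → -6; maximin = -6.
Column maxima: Left → -3, Center → 0, Right → 1; minimax = -3.
-6 ≠ -3, so there is no saddle point; optimal play is mixed.
Right is strictly dominated by Center (it gives the server strictly more in every row), so the receiver never plays it.
On the remaining 2×2 (Wide, Body vs Left, Center):
Let the server play Wide with probability p. Expected payoff against Left: (-3)p + (-6)(1−p) = 3p − 6; against Center: (-6)p + 0(1−p) = −6p.
Setting these equal: 3p − 6 = −6p ⇒ 9p = 6 ⇒ p = 2/3, and the value is (3)·(2/3) − 6 = -4.
For the receiver: with q = P(Left), equating Wide's and Body's payoffs gives 3q − 6 = −6q ⇒ q = 2/3.

1/3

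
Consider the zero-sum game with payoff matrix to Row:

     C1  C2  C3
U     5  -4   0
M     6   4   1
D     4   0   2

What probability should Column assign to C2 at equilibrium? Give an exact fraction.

Row minima: U → -4, M → 1, D → 0; maximin = 1.
Column maxima: C1 → 6, C2 → 4, C3 → 2; minimax = 2.
1 ≠ 2, so there is no saddle point; optimal play is mixed.
U is strictly dominated by M, so Row never plays it.
C1 is strictly dominated by C2 (it gives Row strictly more in every row), so Column never plays it.
On the remaining 2×2 (M, D vs C2, C3):
Let Row play M with probability p. Expected payoff against C2: 4p + 0(1−p) = 4p; against C3: 1p + 2(1−p) = −p + 2.
Setting these equal: 4p = −p + 2 ⇒ 5p = 2 ⇒ p = 2/5, and the value is (4)·(2/5) = 8/5.
For Column: with q = P(C2), equating M's and D's payoffs gives 3q + 1 = −2q + 2 ⇒ q = 1/5.

1/5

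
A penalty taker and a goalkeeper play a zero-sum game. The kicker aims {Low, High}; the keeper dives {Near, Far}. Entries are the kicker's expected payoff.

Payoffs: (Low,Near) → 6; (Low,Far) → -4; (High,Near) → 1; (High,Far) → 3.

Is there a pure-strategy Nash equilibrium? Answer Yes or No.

Row minima: Low → -4, High → 1; maximin = 1.
Column maxima: Near → 6, Far → 3; minimax = 3.
1 ≠ 3, so no pure-strategy equilibrium exists.

No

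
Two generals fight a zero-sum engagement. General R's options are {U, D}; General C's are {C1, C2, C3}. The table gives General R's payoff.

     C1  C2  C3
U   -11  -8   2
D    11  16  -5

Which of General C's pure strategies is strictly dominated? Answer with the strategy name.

C1 holds General R's payoff strictly below C2 in every row: -11 < -8, 11 < 16.
So C2 is strictly dominated for General C.

C2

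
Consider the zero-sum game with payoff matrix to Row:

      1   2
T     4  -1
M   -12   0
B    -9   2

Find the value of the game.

Row minima: T → -1, M → -12, B → -9; maximin = -1.
Column maxima: 1 → 4, 2 → 2; minimax = 2.
-1 ≠ 2, so there is no saddle point; optimal play is mixed.
M is strictly dominated by B, so Row never plays it.
On the remaining 2×2 (T, B vs 1, 2):
Let Row play T with probability p. Expected payoff against 1: 4p + (-9)(1−p) = 13p − 9; against 2: (-1)p + 2(1−p) = −3p + 2.
Setting these equal: 13p − 9 = −3p + 2 ⇒ 16p = 11 ⇒ p = 11/16, and the value is (13)·(11/16) − 9 = -1/16.
For Column: with q = P(1), equating T's and B's payoffs gives 5q − 1 = −11q + 2 ⇒ q = 3/16.

-1/16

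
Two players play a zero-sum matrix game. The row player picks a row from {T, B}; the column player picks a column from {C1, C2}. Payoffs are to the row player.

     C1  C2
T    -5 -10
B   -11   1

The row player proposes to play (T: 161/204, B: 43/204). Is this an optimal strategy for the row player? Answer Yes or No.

Against C1 this mix gives (161/204)·(-5) + (43/204)·(-11) = -213/34.
Against C2 this mix gives (161/204)·(-10) + (43/204)·1 = -1567/204.
The column player will play C2, holding the row player to -1567/204. Shifting weight toward the row that does better against C2 would raise this floor (the equalizing mix achieves -115/17 against both C2 and C1), so the proposed strategy is not optimal.

No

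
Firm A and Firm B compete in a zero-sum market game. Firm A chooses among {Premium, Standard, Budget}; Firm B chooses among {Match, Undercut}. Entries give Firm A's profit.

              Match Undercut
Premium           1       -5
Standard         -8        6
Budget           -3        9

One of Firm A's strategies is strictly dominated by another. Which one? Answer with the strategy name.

Standard

Budget gives a strictly higher payoff than Standard against every column: -3 > -8, 9 > 6.
So Standard is strictly dominated and Firm A never plays it.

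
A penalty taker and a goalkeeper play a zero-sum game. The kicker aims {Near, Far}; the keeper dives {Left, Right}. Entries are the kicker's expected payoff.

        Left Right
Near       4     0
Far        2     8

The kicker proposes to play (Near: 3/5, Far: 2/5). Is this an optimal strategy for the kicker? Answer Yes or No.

Yes

Against Left this mix gives (3/5)·4 + (2/5)·2 = 16/5.
Against Right this mix gives (3/5)·0 + (2/5)·8 = 16/5.
All of the keeper's active replies (Left, Right) yield 16/5, and no column does worse for the kicker. The mix makes the keeper indifferent and guarantees 16/5, so it is optimal.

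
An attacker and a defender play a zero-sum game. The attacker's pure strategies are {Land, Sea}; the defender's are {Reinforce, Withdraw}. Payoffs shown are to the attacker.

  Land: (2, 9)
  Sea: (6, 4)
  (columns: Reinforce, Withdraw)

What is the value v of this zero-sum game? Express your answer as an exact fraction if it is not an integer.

46/9

Row minima: Land → 2, Sea → 4; maximin = 4.
Column maxima: Reinforce → 6, Withdraw → 9; minimax = 6.
4 ≠ 6, so there is no saddle point; optimal play is mixed.
Let the attacker play Land with probability p. Expected payoff against Reinforce: 2p + 6(1−p) = −4p + 6; against Withdraw: 9p + 4(1−p) = 5p + 4.
Setting these equal: −4p + 6 = 5p + 4 ⇒ −9p = -2 ⇒ p = 2/9, and the value is (-4)·(2/9) + 6 = 46/9.
For the defender: with q = P(Reinforce), equating Land's and Sea's payoffs gives −7q + 9 = 2q + 4 ⇒ q = 5/9.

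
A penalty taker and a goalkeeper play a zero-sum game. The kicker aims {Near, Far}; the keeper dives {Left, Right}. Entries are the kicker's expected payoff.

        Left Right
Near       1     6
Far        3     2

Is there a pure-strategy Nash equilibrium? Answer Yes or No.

No

Row minima: Near → 1, Far → 2; maximin = 2.
Column maxima: Left → 3, Right → 6; minimax = 3.
2 ≠ 3, so no pure-strategy equilibrium exists.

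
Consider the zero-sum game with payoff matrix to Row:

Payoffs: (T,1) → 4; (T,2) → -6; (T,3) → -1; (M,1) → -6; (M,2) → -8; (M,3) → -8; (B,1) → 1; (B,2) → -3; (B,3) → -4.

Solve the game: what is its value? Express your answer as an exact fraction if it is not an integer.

Row minima: T → -6, M → -8, B → -4; maximin = -4.
Column maxima: 1 → 4, 2 → -3, 3 → -1; minimax = -3.
-4 ≠ -3, so there is no saddle point; optimal play is mixed.
M is strictly dominated by T, so Row never plays it.
1 is strictly dominated by 2 (it gives Row strictly more in every row), so Column never plays it.
On the remaining 2×2 (T, B vs 2, 3):
Let Row play T with probability p. Expected payoff against 2: (-6)p + (-3)(1−p) = −3p − 3; against 3: (-1)p + (-4)(1−p) = 3p − 4.
Setting these equal: −3p − 3 = 3p − 4 ⇒ −6p = -1 ⇒ p = 1/6, and the value is (-3)·(1/6) − 3 = -7/2.
For Column: with q = P(2), equating T's and B's payoffs gives −5q − 1 = q − 4 ⇒ q = 1/2.

-7/2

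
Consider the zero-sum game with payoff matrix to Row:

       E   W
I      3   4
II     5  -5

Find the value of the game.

Row minima: I → 3, II → -5; maximin = 3.
Column maxima: E → 5, W → 4; minimax = 4.
3 ≠ 4, so there is no saddle point; optimal play is mixed.
Let Row play I with probability p. Expected payoff against E: 3p + 5(1−p) = −2p + 5; against W: 4p + (-5)(1−p) = 9p − 5.
Setting these equal: −2p + 5 = 9p − 5 ⇒ −11p = -10 ⇒ p = 10/11, and the value is (-2)·(10/11) + 5 = 35/11.
For Column: with q = P(E), equating I's and II's payoffs gives −q + 4 = 10q − 5 ⇒ q = 9/11.

35/11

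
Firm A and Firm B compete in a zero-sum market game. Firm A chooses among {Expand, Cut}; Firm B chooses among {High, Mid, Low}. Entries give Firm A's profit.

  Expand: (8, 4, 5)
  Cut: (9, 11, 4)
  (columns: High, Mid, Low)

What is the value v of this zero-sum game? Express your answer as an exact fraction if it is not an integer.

39/8

Row minima: Expand → 4, Cut → 4; maximin = 4.
Column maxima: High → 9, Mid → 11, Low → 5; minimax = 5.
4 ≠ 5, so there is no saddle point; optimal play is mixed.
High is strictly dominated by Low (it gives Firm A strictly more in every row), so Firm B never plays it.
On the remaining 2×2 (Expand, Cut vs Mid, Low):
Let Firm A play Expand with probability p. Expected payoff against Mid: 4p + 11(1−p) = −7p + 11; against Low: 5p + 4(1−p) = p + 4.
Setting these equal: −7p + 11 = p + 4 ⇒ −8p = -7 ⇒ p = 7/8, and the value is (-7)·(7/8) + 11 = 39/8.
For Firm B: with q = P(Mid), equating Expand's and Cut's payoffs gives −q + 5 = 7q + 4 ⇒ q = 1/8.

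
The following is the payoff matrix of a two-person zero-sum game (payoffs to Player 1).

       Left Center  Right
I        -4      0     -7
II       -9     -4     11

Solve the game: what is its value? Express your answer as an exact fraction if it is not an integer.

Row minima: I → -7, II → -9; maximin = -7.
Column maxima: Left → -4, Center → 0, Right → 11; minimax = -4.
-7 ≠ -4, so there is no saddle point; optimal play is mixed.
Center is strictly dominated by Left (it gives Player 1 strictly more in every row), so Player 2 never plays it.
On the remaining 2×2 (I, II vs Left, Right):
Let Player 1 play I with probability p. Expected payoff against Left: (-4)p + (-9)(1−p) = 5p − 9; against Right: (-7)p + 11(1−p) = −18p + 11.
Setting these equal: 5p − 9 = −18p + 11 ⇒ 23p = 20 ⇒ p = 20/23, and the value is (5)·(20/23) − 9 = -107/23.
For Player 2: with q = P(Left), equating I's and II's payoffs gives 3q − 7 = −20q + 11 ⇒ q = 18/23.

-107/23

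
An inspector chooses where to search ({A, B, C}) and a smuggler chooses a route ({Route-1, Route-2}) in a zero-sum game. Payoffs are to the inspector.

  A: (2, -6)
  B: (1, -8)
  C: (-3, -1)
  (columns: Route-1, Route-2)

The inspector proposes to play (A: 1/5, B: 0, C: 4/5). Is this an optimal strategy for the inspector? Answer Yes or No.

Against Route-1 this mix gives (1/5)·2 + (4/5)·(-3) = -2.
Against Route-2 this mix gives (1/5)·(-6) + (4/5)·(-1) = -2.
All of the smuggler's active replies (Route-1, Route-2) yield -2, and no column does worse for the inspector. The mix makes the smuggler indifferent and guarantees -2, so it is optimal.

Yes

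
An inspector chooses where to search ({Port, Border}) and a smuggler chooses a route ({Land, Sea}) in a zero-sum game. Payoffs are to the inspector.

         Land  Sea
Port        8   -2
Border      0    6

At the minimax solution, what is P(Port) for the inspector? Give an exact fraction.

3/8

Row minima: Port → -2, Border → 0; maximin = 0.
Column maxima: Land → 8, Sea → 6; minimax = 6.
0 ≠ 6, so there is no saddle point; optimal play is mixed.
Let the inspector play Port with probability p. Expected payoff against Land: 8p + 0(1−p) = 8p; against Sea: (-2)p + 6(1−p) = −8p + 6.
Setting these equal: 8p = −8p + 6 ⇒ 16p = 6 ⇒ p = 3/8, and the value is (8)·(3/8) = 3.
For the smuggler: with q = P(Land), equating Port's and Border's payoffs gives 10q − 2 = −6q + 6 ⇒ q = 1/2.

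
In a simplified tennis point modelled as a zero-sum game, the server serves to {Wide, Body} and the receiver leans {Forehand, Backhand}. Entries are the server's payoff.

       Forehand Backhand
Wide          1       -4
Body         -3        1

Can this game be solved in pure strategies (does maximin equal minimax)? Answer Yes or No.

No

Row minima: Wide → -4, Body → -3; maximin = -3.
Column maxima: Forehand → 1, Backhand → 1; minimax = 1.
-3 ≠ 1, so no pure-strategy equilibrium exists.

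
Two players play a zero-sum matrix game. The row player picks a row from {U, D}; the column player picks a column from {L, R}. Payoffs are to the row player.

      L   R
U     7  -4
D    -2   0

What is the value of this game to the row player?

-8/13

Row minima: U → -4, D → -2; maximin = -2.
Column maxima: L → 7, R → 0; minimax = 0.
-2 ≠ 0, so there is no saddle point; optimal play is mixed.
Let the row player play U with probability p. Expected payoff against L: 7p + (-2)(1−p) = 9p − 2; against R: (-4)p + 0(1−p) = −4p.
Setting these equal: 9p − 2 = −4p ⇒ 13p = 2 ⇒ p = 2/13, and the value is (9)·(2/13) − 2 = -8/13.
For the column player: with q = P(L), equating U's and D's payoffs gives 11q − 4 = −2q ⇒ q = 4/13.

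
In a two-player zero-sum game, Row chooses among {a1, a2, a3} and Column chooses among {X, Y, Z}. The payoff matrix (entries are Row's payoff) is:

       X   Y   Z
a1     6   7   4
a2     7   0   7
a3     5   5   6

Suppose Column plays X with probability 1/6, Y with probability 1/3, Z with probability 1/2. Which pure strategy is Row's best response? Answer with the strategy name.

a3

Expected payoff of a1: (1/6)·6 + (1/3)·7 + (1/2)·4 = 16/3.
Expected payoff of a2: (1/6)·7 + (1/3)·0 + (1/2)·7 = 14/3.
Expected payoff of a3: (1/6)·5 + (1/3)·5 + (1/2)·6 = 11/2.
The largest is 11/2, so Row's best response is a3.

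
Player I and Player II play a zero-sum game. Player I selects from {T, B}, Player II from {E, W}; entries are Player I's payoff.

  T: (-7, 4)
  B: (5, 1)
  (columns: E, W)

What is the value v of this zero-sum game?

9/5

Row minima: T → -7, B → 1; maximin = 1.
Column maxima: E → 5, W → 4; minimax = 4.
1 ≠ 4, so there is no saddle point; optimal play is mixed.
Let Player I play T with probability p. Expected payoff against E: (-7)p + 5(1−p) = −12p + 5; against W: 4p + 1(1−p) = 3p + 1.
Setting these equal: −12p + 5 = 3p + 1 ⇒ −15p = -4 ⇒ p = 4/15, and the value is (-12)·(4/15) + 5 = 9/5.
For Player II: with q = P(E), equating T's and B's payoffs gives −11q + 4 = 4q + 1 ⇒ q = 1/5.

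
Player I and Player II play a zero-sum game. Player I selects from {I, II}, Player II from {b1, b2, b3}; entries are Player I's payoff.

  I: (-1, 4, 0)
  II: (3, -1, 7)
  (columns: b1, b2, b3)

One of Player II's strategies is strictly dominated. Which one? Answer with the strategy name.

b3

b1 holds Player I's payoff strictly below b3 in every row: -1 < 0, 3 < 7.
So b3 is strictly dominated for Player II.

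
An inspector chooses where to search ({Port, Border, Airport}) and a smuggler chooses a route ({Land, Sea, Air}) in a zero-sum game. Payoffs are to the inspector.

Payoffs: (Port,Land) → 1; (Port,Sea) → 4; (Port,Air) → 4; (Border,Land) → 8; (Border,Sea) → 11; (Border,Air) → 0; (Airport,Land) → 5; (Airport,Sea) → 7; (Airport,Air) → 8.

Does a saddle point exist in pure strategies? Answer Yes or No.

No

Row minima: Port → 1, Border → 0, Airport → 5; maximin = 5.
Column maxima: Land → 8, Sea → 11, Air → 8; minimax = 8.
5 ≠ 8, so no pure-strategy equilibrium exists.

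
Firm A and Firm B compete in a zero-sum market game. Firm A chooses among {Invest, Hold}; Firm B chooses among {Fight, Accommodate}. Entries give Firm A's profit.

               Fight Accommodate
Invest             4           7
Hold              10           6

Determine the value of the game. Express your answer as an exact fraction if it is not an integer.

Row minima: Invest → 4, Hold → 6; maximin = 6.
Column maxima: Fight → 10, Accommodate → 7; minimax = 7.
6 ≠ 7, so there is no saddle point; optimal play is mixed.
Let Firm A play Invest with probability p. Expected payoff against Fight: 4p + 10(1−p) = −6p + 10; against Accommodate: 7p + 6(1−p) = p + 6.
Setting these equal: −6p + 10 = p + 6 ⇒ −7p = -4 ⇒ p = 4/7, and the value is (-6)·(4/7) + 10 = 46/7.
For Firm B: with q = P(Fight), equating Invest's and Hold's payoffs gives −3q + 7 = 4q + 6 ⇒ q = 1/7.

46/7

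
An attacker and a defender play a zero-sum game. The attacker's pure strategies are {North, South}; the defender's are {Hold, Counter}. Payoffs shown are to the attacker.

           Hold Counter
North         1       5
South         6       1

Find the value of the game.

Row minima: North → 1, South → 1; maximin = 1.
Column maxima: Hold → 6, Counter → 5; minimax = 5.
1 ≠ 5, so there is no saddle point; optimal play is mixed.
Let the attacker play North with probability p. Expected payoff against Hold: 1p + 6(1−p) = −5p + 6; against Counter: 5p + 1(1−p) = 4p + 1.
Setting these equal: −5p + 6 = 4p + 1 ⇒ −9p = -5 ⇒ p = 5/9, and the value is (-5)·(5/9) + 6 = 29/9.
For the defender: with q = P(Hold), equating North's and South's payoffs gives −4q + 5 = 5q + 1 ⇒ q = 4/9.

29/9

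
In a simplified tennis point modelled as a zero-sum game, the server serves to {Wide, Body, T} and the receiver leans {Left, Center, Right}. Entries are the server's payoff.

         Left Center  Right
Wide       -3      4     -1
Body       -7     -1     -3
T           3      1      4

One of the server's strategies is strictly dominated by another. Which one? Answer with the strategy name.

Body

Wide gives a strictly higher payoff than Body against every column: -3 > -7, 4 > -1, -1 > -3.
So Body is strictly dominated and the server never plays it.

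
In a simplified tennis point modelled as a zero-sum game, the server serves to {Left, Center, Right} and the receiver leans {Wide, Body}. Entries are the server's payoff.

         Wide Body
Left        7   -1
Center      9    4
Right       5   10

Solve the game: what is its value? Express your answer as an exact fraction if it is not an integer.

Row minima: Left → -1, Center → 4, Right → 5; maximin = 5.
Column maxima: Wide → 9, Body → 10; minimax = 9.
5 ≠ 9, so there is no saddle point; optimal play is mixed.
Left is strictly dominated by Center, so the server never plays it.
On the remaining 2×2 (Center, Right vs Wide, Body):
Let the server play Center with probability p. Expected payoff against Wide: 9p + 5(1−p) = 4p + 5; against Body: 4p + 10(1−p) = −6p + 10.
Setting these equal: 4p + 5 = −6p + 10 ⇒ 10p = 5 ⇒ p = 1/2, and the value is (4)·(1/2) + 5 = 7.
For the receiver: with q = P(Wide), equating Center's and Right's payoffs gives 5q + 4 = −5q + 10 ⇒ q = 3/5.

7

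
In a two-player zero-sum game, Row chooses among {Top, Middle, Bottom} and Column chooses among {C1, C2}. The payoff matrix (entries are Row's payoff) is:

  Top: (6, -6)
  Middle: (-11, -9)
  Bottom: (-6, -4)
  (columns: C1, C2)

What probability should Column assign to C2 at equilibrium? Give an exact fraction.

Row minima: Top → -6, Middle → -11, Bottom → -6; maximin = -6.
Column maxima: C1 → 6, C2 → -4; minimax = -4.
-6 ≠ -4, so there is no saddle point; optimal play is mixed.
Middle is strictly dominated by Top, so Row never plays it.
On the remaining 2×2 (Top, Bottom vs C1, C2):
Let Row play Top with probability p. Expected payoff against C1: 6p + (-6)(1−p) = 12p − 6; against C2: (-6)p + (-4)(1−p) = −2p − 4.
Setting these equal: 12p − 6 = −2p − 4 ⇒ 14p = 2 ⇒ p = 1/7, and the value is (12)·(1/7) − 6 = -30/7.
For Column: with q = P(C1), equating Top's and Bottom's payoffs gives 12q − 6 = −2q − 4 ⇒ q = 1/7.

6/7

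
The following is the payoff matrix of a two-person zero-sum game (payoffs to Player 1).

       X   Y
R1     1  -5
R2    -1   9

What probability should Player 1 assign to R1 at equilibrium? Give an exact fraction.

5/8

Row minima: R1 → -5, R2 → -1; maximin = -1.
Column maxima: X → 1, Y → 9; minimax = 1.
-1 ≠ 1, so there is no saddle point; optimal play is mixed.
Let Player 1 play R1 with probability p. Expected payoff against X: 1p + (-1)(1−p) = 2p − 1; against Y: (-5)p + 9(1−p) = −14p + 9.
Setting these equal: 2p − 1 = −14p + 9 ⇒ 16p = 10 ⇒ p = 5/8, and the value is (2)·(5/8) − 1 = 1/4.
For Player 2: with q = P(X), equating R1's and R2's payoffs gives 6q − 5 = −10q + 9 ⇒ q = 7/8.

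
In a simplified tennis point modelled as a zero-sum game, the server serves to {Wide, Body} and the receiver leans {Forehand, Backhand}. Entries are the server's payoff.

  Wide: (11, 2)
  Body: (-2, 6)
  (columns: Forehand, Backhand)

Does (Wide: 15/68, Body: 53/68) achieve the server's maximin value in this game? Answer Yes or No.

Against Forehand this mix gives (15/68)·11 + (53/68)·(-2) = 59/68.
Against Backhand this mix gives (15/68)·2 + (53/68)·6 = 87/17.
The receiver will play Forehand, holding the server to 59/68. Shifting weight toward the row that does better against Forehand would raise this floor (the equalizing mix achieves 70/17 against both Forehand and Backhand), so the proposed strategy is not optimal.

No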